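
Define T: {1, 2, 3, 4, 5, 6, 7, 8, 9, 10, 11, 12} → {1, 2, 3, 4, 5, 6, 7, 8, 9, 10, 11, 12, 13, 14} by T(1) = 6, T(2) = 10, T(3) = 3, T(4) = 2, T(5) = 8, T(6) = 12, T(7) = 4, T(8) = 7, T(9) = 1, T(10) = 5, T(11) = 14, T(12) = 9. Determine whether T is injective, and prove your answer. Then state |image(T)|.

The values T(1), …, T(12) are 6, 10, 3, 2, 8, 12, 4, 7, 1, 5, 14, 9 — all distinct.
So T(a) = T(b) only when a = b, and T is injective.
The image of T is {1, 2, 3, 4, 5, 6, 7, 8, 9, 10, 12, 14}, which has 12 elements.

12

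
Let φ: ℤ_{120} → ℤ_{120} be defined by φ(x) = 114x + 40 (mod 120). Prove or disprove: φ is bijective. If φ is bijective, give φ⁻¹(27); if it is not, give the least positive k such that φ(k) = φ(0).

20

By definition, φ is injective if φ(s) = φ(t) implies s = t.
We have gcd(114, 120) = 6 > 1. Taking s = 0 and t = 20: φ(0) = 40 and φ(20) = 114·20 + 40 = 2320 ≡ 40 (mod 120).
So φ(0) = φ(20) while 0 ≠ 20, therefore φ is not injective, hence not bijective.
Since φ is not bijective, we find the least positive k with φ(k) = φ(0): this means 114k ≡ 0 (mod 120), i.e. 120 ∣ 114k. Since gcd(114, 120) = 6, dividing through by 6 this holds exactly when 20 ∣ 19k, and as gcd(19, 20) = 1, exactly when 20 ∣ k.
The smallest positive such k is 20.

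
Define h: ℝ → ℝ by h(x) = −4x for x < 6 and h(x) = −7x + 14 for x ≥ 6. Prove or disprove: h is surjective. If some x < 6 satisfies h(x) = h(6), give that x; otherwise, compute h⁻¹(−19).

19/4

Both pieces are strictly decreasing (slopes −4 and −7), so each is injective on its own interval.
The left piece maps (−∞, 6) onto (−24, ∞); the right piece maps [6, ∞) onto (−∞, −28].
The union (−24, ∞) ∪ (−∞, −28] omits the interval between −24 and −28; in particular −24 has no preimage. So h is not surjective.
Because the two images are disjoint, no x < 6 has h(x) = h(6), so we compute h⁻¹(−19): −19 lies in (−24, ∞), so solve −4x = −19: x = (−19 − 0)/(−4) = 19/4.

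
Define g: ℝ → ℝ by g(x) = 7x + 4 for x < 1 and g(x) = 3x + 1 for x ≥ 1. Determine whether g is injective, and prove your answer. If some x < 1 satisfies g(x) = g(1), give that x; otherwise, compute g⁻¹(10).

Both pieces are strictly increasing (slopes 7 and 3), so each is injective on its own interval.
The left piece maps (−∞, 1) onto (−∞, 11); the right piece maps [1, ∞) onto [4, ∞).
These images overlap. In particular g(1) = 4 (right piece), and solving 7x + 4 = 4 on the left piece gives x = 0 < 1.
So g(0) = g(1) with 0 ≠ 1, and g is not injective. This x = 0 is the requested value below 1.

0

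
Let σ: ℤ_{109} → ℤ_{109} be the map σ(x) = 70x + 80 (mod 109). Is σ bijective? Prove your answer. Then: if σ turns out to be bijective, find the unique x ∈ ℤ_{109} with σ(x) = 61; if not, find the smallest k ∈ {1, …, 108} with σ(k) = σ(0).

48

Recall: σ is injective when σ(u) = σ(v) forces u = v.
If σ(u) = σ(v), then 70u ≡ 70v (mod 109). Because gcd(70, 109) = 1, we may cancel 70 to get u ≡ v (mod 109).
We now compute 70⁻¹ mod 109 explicitly. Euclid's algorithm: 109 = 1·70 + 39, 70 = 1·39 + 31, 39 = 1·31 + 8, 31 = 3·8 + 7, 8 = 1·7 + 1; back-substituting gives 1 = 95·70 − 61·109, so 70⁻¹ ≡ 95 (mod 109).
For any y ∈ ℤ_{109}, x = 95(y − 80) mod 109 satisfies σ(x) = 70·95(y − 80) + 80 ≡ y (since 70·95 ≡ 1 mod 109). So every y has a preimage.
Hence σ is bijective.
Since σ is bijective, we compute σ⁻¹(61): solve 70x + 80 ≡ 61 (mod 109), i.e. 70x ≡ 90 (mod 109).
Multiplying by 70⁻¹ = 95 gives x ≡ 95·90 = 8550 = 78·109 + 48 ≡ 48 (mod 109).
Check: σ(48) = 70·48 + 80 = 3440 = 31·109 + 61 ≡ 61 (mod 109).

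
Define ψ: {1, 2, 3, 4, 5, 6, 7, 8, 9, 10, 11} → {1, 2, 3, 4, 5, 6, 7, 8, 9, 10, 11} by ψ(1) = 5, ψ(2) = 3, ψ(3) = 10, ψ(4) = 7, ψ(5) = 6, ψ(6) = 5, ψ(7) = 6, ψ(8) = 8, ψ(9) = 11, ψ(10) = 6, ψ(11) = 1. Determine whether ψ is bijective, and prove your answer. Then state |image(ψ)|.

8

ψ(1) = 5 = ψ(6) with 1 ≠ 6, so ψ is not injective, hence not bijective.
The image of ψ is {1, 3, 5, 6, 7, 8, 10, 11}, which has 8 elements.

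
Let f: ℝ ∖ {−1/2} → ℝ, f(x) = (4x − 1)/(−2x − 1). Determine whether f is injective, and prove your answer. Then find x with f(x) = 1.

0

Suppose f(a) = f(b). Cross-multiplying: (4a − 1)(−2b − 1) = (4b − 1)(−2a − 1).
Expanding both sides and cancelling the symmetric terms leaves −6·(a − b) = 0. Since −6 ≠ 0, a = b. So f is injective.
Solving f(x) = 1: cross-multiplying gives 4x − 1 = 1(−2x − 1), which rearranges to 6x = 0, so x = 0.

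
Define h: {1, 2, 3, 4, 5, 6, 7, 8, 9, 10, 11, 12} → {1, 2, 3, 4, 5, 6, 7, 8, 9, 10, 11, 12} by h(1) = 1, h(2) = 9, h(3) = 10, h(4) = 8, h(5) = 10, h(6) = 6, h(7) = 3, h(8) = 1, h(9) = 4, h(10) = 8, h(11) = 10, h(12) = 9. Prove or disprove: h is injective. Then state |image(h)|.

7

h(3) = 10 = h(5) with 3 ≠ 5, so h is not injective.
The image of h is {1, 3, 4, 6, 8, 9, 10}, which has 7 elements.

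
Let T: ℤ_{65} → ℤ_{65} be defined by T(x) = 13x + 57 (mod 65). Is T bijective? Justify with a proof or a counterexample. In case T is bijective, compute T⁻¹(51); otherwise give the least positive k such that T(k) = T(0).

5

Recall that injectivity means: for all x_1, x_2 in the domain, T(x_1) = T(x_2) implies x_1 = x_2.
We have gcd(13, 65) = 13 > 1. Taking x_1 = 0 and x_2 = 5: T(0) = 57 and T(5) = 13·5 + 57 = 122 ≡ 57 (mod 65).
So T(0) = T(5) while 0 ≠ 5, hence T is not injective, hence not bijective.
Since T is not bijective, we find the least positive k with T(k) = T(0): this means 13k ≡ 0 (mod 65), i.e. 65 ∣ 13k. Since gcd(13, 65) = 13, dividing through by 13 this holds exactly when 5 ∣ k.
The smallest positive such k is 5.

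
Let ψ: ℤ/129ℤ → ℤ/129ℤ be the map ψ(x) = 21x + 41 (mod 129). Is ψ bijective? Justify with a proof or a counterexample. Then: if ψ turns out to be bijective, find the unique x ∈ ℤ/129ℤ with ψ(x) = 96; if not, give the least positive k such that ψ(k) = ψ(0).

43

Recall: injectivity means: for all u, v in the domain, ψ(u) = ψ(v) implies u = v.
We have gcd(21, 129) = 3 > 1. Taking u = 0 and v = 43: ψ(0) = 41 and ψ(43) = 21·43 + 41 = 944 ≡ 41 (mod 129).
So ψ(0) = ψ(43) while 0 ≠ 43, hence ψ is not injective, hence not bijective.
Since ψ is not bijective, we find the least positive k with ψ(k) = ψ(0): this means 21k ≡ 0 (mod 129), i.e. 129 ∣ 21k. Since gcd(21, 129) = 3, dividing through by 3 this holds exactly when 43 ∣ 7k, and as gcd(7, 43) = 1, exactly when 43 ∣ k.
The smallest positive such k is 43.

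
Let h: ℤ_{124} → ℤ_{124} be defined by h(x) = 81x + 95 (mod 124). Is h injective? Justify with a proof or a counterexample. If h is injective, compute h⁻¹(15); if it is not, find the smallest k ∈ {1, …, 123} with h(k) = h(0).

48

If h(a) = h(b), then 81a ≡ 81b (mod 124). Because gcd(81, 124) = 1, we may cancel 81 to get a ≡ b (mod 124).
Thus h is injective.
We now compute 81⁻¹ mod 124 explicitly. Euclid's algorithm: 124 = 1·81 + 43, 81 = 1·43 + 38, 43 = 1·38 + 5, 38 = 7·5 + 3, 5 = 1·3 + 2, 3 = 1·2 + 1; back-substituting gives 1 = 49·81 − 32·124, so 81⁻¹ ≡ 49 (mod 124).
Since h is injective, we find h⁻¹(15): we need 81x ≡ 15 − 95 ≡ 44 (mod 124). Using 81⁻¹ = 49: x ≡ 49·44 = 2156 = 17·124 + 48, so x = 48.
Check: h(48) = 81·48 + 95 = 3983 = 32·124 + 15 ≡ 15 (mod 124).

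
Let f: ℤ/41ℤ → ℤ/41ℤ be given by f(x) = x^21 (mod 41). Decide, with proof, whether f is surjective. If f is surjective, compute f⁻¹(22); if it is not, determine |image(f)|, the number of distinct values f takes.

19

Since 41 is prime, the nonzero elements of ℤ/41ℤ form a cyclic group of order 40.
As gcd(21, 40) = 1, raising to the 21st power is a bijection on this group: if a^21 ≡ b^21 then (ab^{−1})^21 = 1, and the only element of order dividing gcd(21, 40) = 1 is 1, so a = b.
With f(0) = 0 this makes f injective on all of ℤ/41ℤ, hence bijective (finite equal-size domain and codomain). In particular f is surjective.
Since f is surjective, we find the preimage of 22. The inverse of x ↦ x^21 on (ℤ/41ℤ)^× is x ↦ x^21, because 21·21 = 441 = 11·40 + 1 ≡ 1 (mod 40) and x^{40} = 1 for x ≠ 0 (Fermat). So f⁻¹(22) = 22^21 mod 41.
Repeated squaring mod 41: 22^1 ≡ 22, 22^2 ≡ 22² = 484 ≡ 33, 22^4 ≡ 33² = 1089 ≡ 23, 22^8 ≡ 23² = 529 ≡ 37, 22^16 ≡ 37² = 1369 ≡ 16. Since 21 = 16 + 4 + 1, 22^21 ≡ 16·23·22: 16·23 = 368 ≡ 40, then 40·22 = 880 ≡ 19. So 22^21 ≡ 19 (mod 41).
Hence f⁻¹(22) = 19.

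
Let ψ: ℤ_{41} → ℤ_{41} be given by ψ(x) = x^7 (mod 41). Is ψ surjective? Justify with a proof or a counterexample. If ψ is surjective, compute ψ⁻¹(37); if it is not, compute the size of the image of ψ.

Since 41 is prime, the nonzero elements of ℤ_{41} form a cyclic group of order 40.
As gcd(7, 40) = 1, raising to the 7th power is a bijection on this group: if a^7 ≡ b^7 then (ab^{−1})^7 = 1, and the only element of order dividing gcd(7, 40) = 1 is 1, so a = b.
With ψ(0) = 0 this makes ψ injective on all of ℤ_{41}, hence bijective (finite equal-size domain and codomain). In particular ψ is surjective.
Since ψ is surjective, we find the preimage of 37. The inverse of x ↦ x^7 on (ℤ_{41})^× is x ↦ x^23, because 7·23 = 161 = 4·40 + 1 ≡ 1 (mod 40) and x^{40} = 1 for x ≠ 0 (Fermat). So ψ⁻¹(37) = 37^23 mod 41.
Repeated squaring mod 41: 37^1 ≡ 37, 37^2 ≡ 37² = 1369 ≡ 16, 37^4 ≡ 16² = 256 ≡ 10, 37^8 ≡ 10² = 100 ≡ 18, 37^16 ≡ 18² = 324 ≡ 37. Since 23 = 16 + 4 + 2 + 1, 37^23 ≡ 37·10·16·37: 37·10 = 370 ≡ 1, then 1·16 = 16, then 16·37 = 592 ≡ 18. So 37^23 ≡ 18 (mod 41).
Hence ψ⁻¹(37) = 18.

18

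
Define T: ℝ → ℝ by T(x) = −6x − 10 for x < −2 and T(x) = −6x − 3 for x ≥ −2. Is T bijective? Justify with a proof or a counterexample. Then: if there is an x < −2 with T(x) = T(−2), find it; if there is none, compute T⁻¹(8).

-19/6

Both pieces are strictly decreasing (slopes −6 and −6), so each is injective on its own interval.
The left piece maps (−∞, −2) onto (2, ∞); the right piece maps [−2, ∞) onto (−∞, 9].
These images overlap. In particular T(−2) = 9 (right piece), and solving −6x − 10 = 9 on the left piece gives x = −19/6 < −2.
So T(−19/6) = T(−2) with −19/6 ≠ −2, and T is not injective, hence not bijective. This x = −19/6 is the requested value below −2.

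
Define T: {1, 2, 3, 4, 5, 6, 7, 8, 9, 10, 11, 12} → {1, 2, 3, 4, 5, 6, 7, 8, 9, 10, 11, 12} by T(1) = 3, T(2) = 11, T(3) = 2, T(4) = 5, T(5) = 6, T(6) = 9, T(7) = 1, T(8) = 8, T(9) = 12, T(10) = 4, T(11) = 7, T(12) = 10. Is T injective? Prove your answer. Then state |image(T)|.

12

The values T(1), …, T(12) are 3, 11, 2, 5, 6, 9, 1, 8, 12, 4, 7, 10 — all distinct.
So T(a) = T(b) only when a = b, and T is injective.
The image of T is {1, 2, 3, 4, 5, 6, 7, 8, 9, 10, 11, 12}, which has 12 elements.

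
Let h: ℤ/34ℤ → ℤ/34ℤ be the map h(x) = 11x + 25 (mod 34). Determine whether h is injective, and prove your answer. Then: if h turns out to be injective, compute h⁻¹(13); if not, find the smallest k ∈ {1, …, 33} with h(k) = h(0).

Suppose h(s) = h(t) in ℤ/34ℤ. Then 11s + 25 ≡ 11t + 25 (mod 34), therefore 11(s − t) ≡ 0 (mod 34).
Since gcd(11, 34) = 1, 11 is invertible modulo 34, so s − t ≡ 0 (mod 34), i.e. s = t.
Therefore h is injective.
We now compute 11⁻¹ mod 34 explicitly. Euclid's algorithm: 34 = 3·11 + 1; back-substituting gives 1 = 31·11 − 10·34, so 11⁻¹ ≡ 31 (mod 34).
Since h is injective, we compute h⁻¹(13): solve 11x + 25 ≡ 13 (mod 34), i.e. 11x ≡ 22 (mod 34).
Multiplying by 11⁻¹ = 31 gives x ≡ 31·22 = 682 = 20·34 + 2 ≡ 2 (mod 34).
Check: h(2) = 11·2 + 25 = 47 = 1·34 + 13 ≡ 13 (mod 34).

2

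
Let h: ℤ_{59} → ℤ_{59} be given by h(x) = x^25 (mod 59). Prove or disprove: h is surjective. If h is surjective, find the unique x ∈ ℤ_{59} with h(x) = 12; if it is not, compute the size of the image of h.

46

Since 59 is prime, the nonzero elements of ℤ_{59} form a cyclic group of order 58.
As gcd(25, 58) = 1, raising to the 25th power is a bijection on this group: if s^25 ≡ t^25 then (st^{−1})^25 = 1, and the only element of order dividing gcd(25, 58) = 1 is 1, so s = t.
With h(0) = 0 this makes h injective on all of ℤ_{59}, hence bijective (finite equal-size domain and codomain). In particular h is surjective.
Since h is surjective, we find the preimage of 12. The inverse of x ↦ x^25 on (ℤ_{59})^× is x ↦ x^7, because 25·7 = 175 = 3·58 + 1 ≡ 1 (mod 58) and x^{58} = 1 for x ≠ 0 (Fermat). So h⁻¹(12) = 12^7 mod 59.
Repeated squaring mod 59: 12^1 ≡ 12, 12^2 ≡ 12² = 144 ≡ 26, 12^4 ≡ 26² = 676 ≡ 27. Since 7 = 4 + 2 + 1, 12^7 ≡ 27·26·12: 27·26 = 702 ≡ 53, then 53·12 = 636 ≡ 46. So 12^7 ≡ 46 (mod 59).
Hence h⁻¹(12) = 46.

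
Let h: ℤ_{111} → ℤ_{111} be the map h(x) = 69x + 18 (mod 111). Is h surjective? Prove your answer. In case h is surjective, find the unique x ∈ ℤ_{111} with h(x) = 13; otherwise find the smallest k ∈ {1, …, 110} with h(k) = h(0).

Since gcd(69, 111) = 3, we have 69x ≡ 0 (mod 3) for all x, so h(x) ≡ 0 (mod 3).
But 1 ≢ 0 (mod 3), so 1 ∈ ℤ_{111} has no preimage. Hence h is not surjective.
Since h is not surjective, we find the least positive k with h(k) = h(0): this means 69k ≡ 0 (mod 111), i.e. 111 ∣ 69k. Since gcd(69, 111) = 3, dividing through by 3 this holds exactly when 37 ∣ 23k, and as gcd(23, 37) = 1, exactly when 37 ∣ k.
The smallest positive such k is 37.

37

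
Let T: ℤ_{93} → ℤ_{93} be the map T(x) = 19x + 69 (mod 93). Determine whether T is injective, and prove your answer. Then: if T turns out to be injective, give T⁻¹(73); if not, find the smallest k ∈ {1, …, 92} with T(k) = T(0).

10

Recall that injectivity means: for all u, v in the domain, T(u) = T(v) implies u = v.
Suppose T(u) = T(v) in ℤ_{93}. Then 19u + 69 ≡ 19v + 69 (mod 93), so 19(u − v) ≡ 0 (mod 93).
Since gcd(19, 93) = 1, 19 is invertible modulo 93, thus u − v ≡ 0 (mod 93), i.e. u = v.
So T is injective.
We now compute 19⁻¹ mod 93 explicitly. Euclid's algorithm: 93 = 4·19 + 17, 19 = 1·17 + 2, 17 = 8·2 + 1; back-substituting gives 1 = 49·19 − 10·93, so 19⁻¹ ≡ 49 (mod 93).
Since T is injective, we compute T⁻¹(73): solve 19x + 69 ≡ 73 (mod 93), i.e. 19x ≡ 4 (mod 93).
Multiplying by 19⁻¹ = 49 gives x ≡ 49·4 = 196 = 2·93 + 10 ≡ 10 (mod 93).
Check: T(10) = 19·10 + 69 = 259 = 2·93 + 73 ≡ 73 (mod 93).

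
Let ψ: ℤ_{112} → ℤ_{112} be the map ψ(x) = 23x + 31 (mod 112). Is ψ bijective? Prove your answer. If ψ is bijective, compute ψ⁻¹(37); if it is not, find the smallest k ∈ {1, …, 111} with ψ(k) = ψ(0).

10

Recall: ψ is injective if ψ(u) = ψ(v) implies u = v.
If ψ(u) = ψ(v), then 23u ≡ 23v (mod 112). Because gcd(23, 112) = 1, we may cancel 23 to get u ≡ v (mod 112).
We now compute 23⁻¹ mod 112 explicitly. Euclid's algorithm: 112 = 4·23 + 20, 23 = 1·20 + 3, 20 = 6·3 + 2, 3 = 1·2 + 1; back-substituting gives 1 = 39·23 − 8·112, so 23⁻¹ ≡ 39 (mod 112).
Then y ↦ 39(y − 31) is a two-sided inverse to ψ, so every y ∈ ℤ_{112} has a preimage.
Hence ψ is bijective.
Since ψ is bijective, we find ψ⁻¹(37): we need 23x ≡ 37 − 31 ≡ 6 (mod 112). Using 23⁻¹ = 39: x ≡ 39·6 = 234 = 2·112 + 10, so x = 10.
Check: ψ(10) = 23·10 + 31 = 261 = 2·112 + 37 ≡ 37 (mod 112).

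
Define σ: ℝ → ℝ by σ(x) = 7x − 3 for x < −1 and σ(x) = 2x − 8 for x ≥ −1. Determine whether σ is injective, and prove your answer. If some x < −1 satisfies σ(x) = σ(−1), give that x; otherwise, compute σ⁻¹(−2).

Both pieces are strictly increasing (slopes 7 and 2), so each is injective on its own interval.
The left piece maps (−∞, −1) onto (−∞, −10); the right piece maps [−1, ∞) onto [−10, ∞).
These images are disjoint, so no value is attained by both pieces. Hence σ is injective.
Because the two images are disjoint, no x < −1 has σ(x) = σ(−1), so we compute σ⁻¹(−2): −2 lies in [−10, ∞), so solve 2x − 8 = −2: x = (−2 + 8)/2 = 3.

3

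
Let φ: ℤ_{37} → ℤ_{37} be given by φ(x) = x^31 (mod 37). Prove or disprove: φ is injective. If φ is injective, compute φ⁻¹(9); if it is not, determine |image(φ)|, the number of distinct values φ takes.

Since 37 is prime, the nonzero elements of ℤ_{37} form a cyclic group of order 36.
As gcd(31, 36) = 1, raising to the 31st power is a bijection on this group: if a^31 ≡ b^31 then (ab^{−1})^31 = 1, and the only element of order dividing gcd(31, 36) = 1 is 1, so a = b.
With φ(0) = 0 this makes φ injective on all of ℤ_{37}, hence bijective (finite equal-size domain and codomain). In particular φ is injective.
Since φ is injective, we find the preimage of 9. The inverse of x ↦ x^31 on (ℤ_{37})^× is x ↦ x^7, because 31·7 = 217 = 6·36 + 1 ≡ 1 (mod 36) and x^{36} = 1 for x ≠ 0 (Fermat). So φ⁻¹(9) = 9^7 mod 37.
Repeated squaring mod 37: 9^1 ≡ 9, 9^2 ≡ 9² = 81 ≡ 7, 9^4 ≡ 7² = 49 ≡ 12. Since 7 = 4 + 2 + 1, 9^7 ≡ 12·7·9: 12·7 = 84 ≡ 10, then 10·9 = 90 ≡ 16. So 9^7 ≡ 16 (mod 37).
Hence φ⁻¹(9) = 16.

16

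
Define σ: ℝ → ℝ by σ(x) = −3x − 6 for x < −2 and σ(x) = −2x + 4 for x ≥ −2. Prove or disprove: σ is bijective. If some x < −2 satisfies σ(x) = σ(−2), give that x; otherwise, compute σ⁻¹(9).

Both pieces are strictly decreasing (slopes −3 and −2), so each is injective on its own interval.
The left piece maps (−∞, −2) onto (0, ∞); the right piece maps [−2, ∞) onto (−∞, 8].
These images overlap. In particular σ(−2) = 8 (right piece), and solving −3x − 6 = 8 on the left piece gives x = −14/3 < −2.
So σ(−14/3) = σ(−2) with −14/3 ≠ −2, and σ is not injective, hence not bijective. This x = −14/3 is the requested value below −2.

-14/3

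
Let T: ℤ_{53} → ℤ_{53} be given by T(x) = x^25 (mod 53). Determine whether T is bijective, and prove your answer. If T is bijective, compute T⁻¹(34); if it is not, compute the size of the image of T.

Since 53 is prime, the nonzero elements of ℤ_{53} form a cyclic group of order 52.
As gcd(25, 52) = 1, raising to the 25th power is a bijection on this group: if s^25 ≡ t^25 then (st^{−1})^25 = 1, and the only element of order dividing gcd(25, 52) = 1 is 1, so s = t.
With T(0) = 0 this makes T injective on all of ℤ_{53}, hence bijective (finite equal-size domain and codomain). In particular T is bijective.
Since T is bijective, we find the preimage of 34. The inverse of x ↦ x^25 on (ℤ_{53})^× is x ↦ x^25, because 25·25 = 625 = 12·52 + 1 ≡ 1 (mod 52) and x^{52} = 1 for x ≠ 0 (Fermat). So T⁻¹(34) = 34^25 mod 53.
Repeated squaring mod 53: 34^1 ≡ 34, 34^2 ≡ 34² = 1156 ≡ 43, 34^4 ≡ 43² = 1849 ≡ 47, 34^8 ≡ 47² = 2209 ≡ 36, 34^16 ≡ 36² = 1296 ≡ 24. Since 25 = 16 + 8 + 1, 34^25 ≡ 24·36·34: 24·36 = 864 ≡ 16, then 16·34 = 544 ≡ 14. So 34^25 ≡ 14 (mod 53).
Hence T⁻¹(34) = 14.

14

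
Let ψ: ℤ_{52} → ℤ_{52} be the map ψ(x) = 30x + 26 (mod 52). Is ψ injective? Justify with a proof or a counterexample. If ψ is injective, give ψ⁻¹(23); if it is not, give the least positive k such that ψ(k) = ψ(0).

Recall: ψ is injective when ψ(a) = ψ(b) forces a = b.
We have gcd(30, 52) = 2 > 1. Taking a = 0 and b = 26: ψ(0) = 26 and ψ(26) = 30·26 + 26 = 806 ≡ 26 (mod 52).
So ψ(0) = ψ(26) while 0 ≠ 26, therefore ψ is not injective.
Since ψ is not injective, we find the least positive k with ψ(k) = ψ(0): this means 30k ≡ 0 (mod 52), i.e. 52 ∣ 30k. Since gcd(30, 52) = 2, dividing through by 2 this holds exactly when 26 ∣ 15k, and as gcd(15, 26) = 1, exactly when 26 ∣ k.
The smallest positive such k is 26.

26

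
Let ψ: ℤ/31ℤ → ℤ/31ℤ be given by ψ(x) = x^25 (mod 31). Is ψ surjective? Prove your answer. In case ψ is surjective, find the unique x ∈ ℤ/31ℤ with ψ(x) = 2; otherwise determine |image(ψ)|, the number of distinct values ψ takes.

7

ψ(1) = 1^25 = 1.
ψ(2): Repeated squaring mod 31: 2^1 ≡ 2, 2^2 ≡ 2² = 4, 2^4 ≡ 4² = 16, 2^8 ≡ 16² = 256 ≡ 8, 2^16 ≡ 8² = 64 ≡ 2. Since 25 = 16 + 8 + 1, 2^25 ≡ 2·8·2: 2·8 = 16, then 16·2 = 32 ≡ 1. So 2^25 ≡ 1 (mod 31).
So ψ(1) = ψ(2) = 1 while 1 ≠ 2, therefore ψ is not injective.
A non-injective map from the 31-element set ℤ/31ℤ to itself takes at most 30 distinct values, so it cannot be surjective. So ψ is not surjective.
Since ψ is not surjective, we determine |image(ψ)|. Computing x^25 mod 31 for each x (by repeated squaring, reducing mod 31 at every step), the values ψ(0), ψ(1), …, ψ(30) are: 0, 1, 1, 6, 1, 5, 6, 25, 1, 5, 5, 26, 6, 26, 25, 30, 1, 6, 5, 25, 5, 26, 26, 30, 6, 25, 26, 30, 25, 30, 30.
The distinct values are {0, 1, 5, 6, 25, 26, 30}; there are 7 of them.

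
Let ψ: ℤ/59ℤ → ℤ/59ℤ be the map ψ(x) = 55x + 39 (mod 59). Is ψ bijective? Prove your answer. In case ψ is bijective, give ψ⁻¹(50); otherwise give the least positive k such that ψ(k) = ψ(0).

12

Recall that ψ is injective when ψ(x_1) = ψ(x_2) forces x_1 = x_2.
Suppose ψ(x_1) = ψ(x_2) in ℤ/59ℤ. Then 55x_1 + 39 ≡ 55x_2 + 39 (mod 59), thus 55(x_1 − x_2) ≡ 0 (mod 59).
Since gcd(55, 59) = 1, 55 is invertible modulo 59, therefore x_1 − x_2 ≡ 0 (mod 59), i.e. x_1 = x_2.
We now compute 55⁻¹ mod 59 explicitly. Euclid's algorithm: 59 = 1·55 + 4, 55 = 13·4 + 3, 4 = 1·3 + 1; back-substituting gives 1 = 44·55 − 41·59, so 55⁻¹ ≡ 44 (mod 59).
Then y ↦ 44(y − 39) is a two-sided inverse to ψ, so every y ∈ ℤ/59ℤ has a preimage.
Therefore ψ is bijective.
Since ψ is bijective, we compute ψ⁻¹(50): solve 55x + 39 ≡ 50 (mod 59), i.e. 55x ≡ 11 (mod 59).
Multiplying by 55⁻¹ = 44 gives x ≡ 44·11 = 484 = 8·59 + 12 ≡ 12 (mod 59).
Check: ψ(12) = 55·12 + 39 = 699 = 11·59 + 50 ≡ 50 (mod 59).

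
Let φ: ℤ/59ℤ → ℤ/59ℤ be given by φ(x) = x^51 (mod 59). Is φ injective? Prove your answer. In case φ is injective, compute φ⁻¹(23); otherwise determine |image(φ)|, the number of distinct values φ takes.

Since 59 is prime, the nonzero elements of ℤ/59ℤ form a cyclic group of order 58.
As gcd(51, 58) = 1, raising to the 51st power is a bijection on this group: if s^51 ≡ t^51 then (st^{−1})^51 = 1, and the only element of order dividing gcd(51, 58) = 1 is 1, so s = t.
With φ(0) = 0 this makes φ injective on all of ℤ/59ℤ, hence bijective (finite equal-size domain and codomain). In particular φ is injective.
Since φ is injective, we find the preimage of 23. The inverse of x ↦ x^51 on (ℤ/59ℤ)^× is x ↦ x^33, because 51·33 = 1683 = 29·58 + 1 ≡ 1 (mod 58) and x^{58} = 1 for x ≠ 0 (Fermat). So φ⁻¹(23) = 23^33 mod 59.
Repeated squaring mod 59: 23^1 ≡ 23, 23^2 ≡ 23² = 529 ≡ 57, 23^4 ≡ 57² = 3249 ≡ 4, 23^8 ≡ 4² = 16, 23^16 ≡ 16² = 256 ≡ 20, 23^32 ≡ 20² = 400 ≡ 46. Since 33 = 32 + 1, 23^33 ≡ 46·23: 46·23 = 1058 ≡ 55. So 23^33 ≡ 55 (mod 59).
Hence φ⁻¹(23) = 55.

55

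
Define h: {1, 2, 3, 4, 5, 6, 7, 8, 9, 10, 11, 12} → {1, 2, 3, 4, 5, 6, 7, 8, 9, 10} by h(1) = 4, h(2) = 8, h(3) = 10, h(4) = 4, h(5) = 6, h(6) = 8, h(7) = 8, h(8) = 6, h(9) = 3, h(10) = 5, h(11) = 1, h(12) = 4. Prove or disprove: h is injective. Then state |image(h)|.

h(1) = 4 = h(4) with 1 ≠ 4, so h is not injective.
The image of h is {1, 3, 4, 5, 6, 8, 10}, which has 7 elements.

7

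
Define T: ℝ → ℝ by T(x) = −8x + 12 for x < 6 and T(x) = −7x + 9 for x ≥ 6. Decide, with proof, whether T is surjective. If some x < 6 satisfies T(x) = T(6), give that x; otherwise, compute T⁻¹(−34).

45/8

Both pieces are strictly decreasing (slopes −8 and −7), so each is injective on its own interval.
The left piece maps (−∞, 6) onto (−36, ∞); the right piece maps [6, ∞) onto (−∞, −33].
The union (−36, ∞) ∪ (−∞, −33] covers ℝ, so T is surjective.
For the follow-up: the images overlap, so an x < 6 with T(x) = T(6) exists. T(6) = −33; solving −8x + 12 = −33 for x < 6 gives x = (−33 − 12)/(−8) = 45/8.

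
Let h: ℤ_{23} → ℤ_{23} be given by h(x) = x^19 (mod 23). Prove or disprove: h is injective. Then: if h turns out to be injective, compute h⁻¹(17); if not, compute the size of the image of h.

Since 23 is prime, the nonzero elements of ℤ_{23} form a cyclic group of order 22.
As gcd(19, 22) = 1, raising to the 19th power is a bijection on this group: if a^19 ≡ b^19 then (ab^{−1})^19 = 1, and the only element of order dividing gcd(19, 22) = 1 is 1, so a = b.
With h(0) = 0 this makes h injective on all of ℤ_{23}, hence bijective (finite equal-size domain and codomain). In particular h is injective.
Since h is injective, we find the preimage of 17. The inverse of x ↦ x^19 on (ℤ_{23})^× is x ↦ x^7, because 19·7 = 133 = 6·22 + 1 ≡ 1 (mod 22) and x^{22} = 1 for x ≠ 0 (Fermat). So h⁻¹(17) = 17^7 mod 23.
Repeated squaring mod 23: 17^1 ≡ 17, 17^2 ≡ 17² = 289 ≡ 13, 17^4 ≡ 13² = 169 ≡ 8. Since 7 = 4 + 2 + 1, 17^7 ≡ 8·13·17: 8·13 = 104 ≡ 12, then 12·17 = 204 ≡ 20. So 17^7 ≡ 20 (mod 23).
Hence h⁻¹(17) = 20.

20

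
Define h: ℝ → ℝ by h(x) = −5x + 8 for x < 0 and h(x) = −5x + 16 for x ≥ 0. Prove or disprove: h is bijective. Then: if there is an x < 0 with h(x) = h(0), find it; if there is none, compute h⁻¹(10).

-8/5

Both pieces are strictly decreasing (slopes −5 and −5), so each is injective on its own interval.
The left piece maps (−∞, 0) onto (8, ∞); the right piece maps [0, ∞) onto (−∞, 16].
These images overlap. In particular h(0) = 16 (right piece), and solving −5x + 8 = 16 on the left piece gives x = −8/5 < 0.
So h(−8/5) = h(0) with −8/5 ≠ 0, and h is not injective, hence not bijective. This x = −8/5 is the requested value below 0.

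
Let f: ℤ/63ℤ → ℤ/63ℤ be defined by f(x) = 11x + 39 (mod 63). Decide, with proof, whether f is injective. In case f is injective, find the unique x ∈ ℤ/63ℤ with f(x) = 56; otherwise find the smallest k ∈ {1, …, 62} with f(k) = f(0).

13

Suppose f(u) = f(v) in ℤ/63ℤ. Then 11u + 39 ≡ 11v + 39 (mod 63), therefore 11(u − v) ≡ 0 (mod 63).
Since gcd(11, 63) = 1, 11 is invertible modulo 63, hence u − v ≡ 0 (mod 63), i.e. u = v.
Thus f is injective.
We now compute 11⁻¹ mod 63 explicitly. Euclid's algorithm: 63 = 5·11 + 8, 11 = 1·8 + 3, 8 = 2·3 + 2, 3 = 1·2 + 1; back-substituting gives 1 = 23·11 − 4·63, so 11⁻¹ ≡ 23 (mod 63).
Since f is injective, we find f⁻¹(56): we need 11x ≡ 56 − 39 ≡ 17 (mod 63). Using 11⁻¹ = 23: x ≡ 23·17 = 391 = 6·63 + 13, so x = 13.
Check: f(13) = 11·13 + 39 = 182 = 2·63 + 56 ≡ 56 (mod 63).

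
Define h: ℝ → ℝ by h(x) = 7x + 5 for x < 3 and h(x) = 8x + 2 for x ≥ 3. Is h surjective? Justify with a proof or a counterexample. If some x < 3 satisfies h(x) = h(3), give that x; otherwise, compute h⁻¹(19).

Both pieces are strictly increasing (slopes 7 and 8), so each is injective on its own interval.
The left piece maps (−∞, 3) onto (−∞, 26); the right piece maps [3, ∞) onto [26, ∞).
These images together cover ℝ, so h is surjective.
Because the two images are disjoint, no x < 3 has h(x) = h(3), so we compute h⁻¹(19): 19 lies in (−∞, 26), so solve 7x + 5 = 19: x = (19 − 5)/7 = 2.

2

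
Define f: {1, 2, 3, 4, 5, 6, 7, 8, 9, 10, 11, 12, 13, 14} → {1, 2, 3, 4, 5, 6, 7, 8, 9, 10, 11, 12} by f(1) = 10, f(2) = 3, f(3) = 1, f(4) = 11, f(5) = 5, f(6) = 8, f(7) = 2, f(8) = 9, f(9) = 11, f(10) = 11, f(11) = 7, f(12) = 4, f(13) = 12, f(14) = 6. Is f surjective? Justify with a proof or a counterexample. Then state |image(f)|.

12

Every element of the codomain has a preimage: 1 = f(3), 2 = f(7), 3 = f(2), 4 = f(12), 5 = f(5), 6 = f(14), 7 = f(11), 8 = f(6), 9 = f(8), 10 = f(1), 11 = f(4), 12 = f(13).
Therefore f is surjective.
The image of f is {1, 2, 3, 4, 5, 6, 7, 8, 9, 10, 11, 12}, which has 12 elements.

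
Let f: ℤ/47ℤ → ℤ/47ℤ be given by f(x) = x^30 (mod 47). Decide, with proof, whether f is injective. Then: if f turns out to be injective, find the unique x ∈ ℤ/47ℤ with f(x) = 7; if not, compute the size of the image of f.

f(23): Repeated squaring mod 47: 23^1 ≡ 23, 23^2 ≡ 23² = 529 ≡ 12, 23^4 ≡ 12² = 144 ≡ 3, 23^8 ≡ 3² = 9, 23^16 ≡ 9² = 81 ≡ 34. Since 30 = 16 + 8 + 4 + 2, 23^30 ≡ 34·9·3·12: 34·9 = 306 ≡ 24, then 24·3 = 72 ≡ 25, then 25·12 = 300 ≡ 18. So 23^30 ≡ 18 (mod 47).
f(24): Repeated squaring mod 47: 24^1 ≡ 24, 24^2 ≡ 24² = 576 ≡ 12, 24^4 ≡ 12² = 144 ≡ 3, 24^8 ≡ 3² = 9, 24^16 ≡ 9² = 81 ≡ 34. Since 30 = 16 + 8 + 4 + 2, 24^30 ≡ 34·9·3·12: 34·9 = 306 ≡ 24, then 24·3 = 72 ≡ 25, then 25·12 = 300 ≡ 18. So 24^30 ≡ 18 (mod 47).
So f(23) = f(24) = 18 while 23 ≠ 24, hence f is not injective.
Since f is not injective, we determine |image(f)|. Computing x^30 mod 47 for each x (by repeated squaring, reducing mod 47 at every step), the values f(0), f(1), …, f(46) are: 0, 1, 34, 25, 28, 36, 4, 9, 12, 14, 2, 16, 42, 8, 24, 7, 32, 3, 6, 17, 21, 37, 27, 18, 18, 27, 37, 21, 17, 6, 3, 32, 7, 24, 8, 42, 16, 2, 14, 12, 9, 4, 36, 28, 25, 34, 1.
The distinct values are {0, 1, 2, 3, 4, 6, 7, 8, 9, 12, 14, 16, 17, 18, 21, 24, 25, 27, 28, 32, 34, 36, 37, 42}; there are 24 of them.

24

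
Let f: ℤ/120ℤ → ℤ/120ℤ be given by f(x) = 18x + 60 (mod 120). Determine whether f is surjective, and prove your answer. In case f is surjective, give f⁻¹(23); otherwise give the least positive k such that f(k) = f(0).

Recall: f is surjective if every y in the codomain equals f(x) for some x in the domain.
Since gcd(18, 120) = 6, we have 18x ≡ 0 (mod 6) for all x, so f(x) ≡ 0 (mod 6).
But 1 ≢ 0 (mod 6), so 1 ∈ ℤ/120ℤ has no preimage. Thus f is not surjective.
Since f is not surjective, we find the least positive k with f(k) = f(0): this means 18k ≡ 0 (mod 120), i.e. 120 ∣ 18k. Since gcd(18, 120) = 6, dividing through by 6 this holds exactly when 20 ∣ 3k, and as gcd(3, 20) = 1, exactly when 20 ∣ k.
The smallest positive such k is 20.

20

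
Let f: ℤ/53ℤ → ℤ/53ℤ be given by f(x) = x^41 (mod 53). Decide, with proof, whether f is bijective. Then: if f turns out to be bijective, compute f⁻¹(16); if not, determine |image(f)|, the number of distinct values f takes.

49

Since 53 is prime, the nonzero elements of ℤ/53ℤ form a cyclic group of order 52.
As gcd(41, 52) = 1, raising to the 41st power is a bijection on this group: if s^41 ≡ t^41 then (st^{−1})^41 = 1, and the only element of order dividing gcd(41, 52) = 1 is 1, so s = t.
With f(0) = 0 this makes f injective on all of ℤ/53ℤ, hence bijective (finite equal-size domain and codomain). In particular f is bijective.
Since f is bijective, we find the preimage of 16. The inverse of x ↦ x^41 on (ℤ/53ℤ)^× is x ↦ x^33, because 41·33 = 1353 = 26·52 + 1 ≡ 1 (mod 52) and x^{52} = 1 for x ≠ 0 (Fermat). So f⁻¹(16) = 16^33 mod 53.
Repeated squaring mod 53: 16^1 ≡ 16, 16^2 ≡ 16² = 256 ≡ 44, 16^4 ≡ 44² = 1936 ≡ 28, 16^8 ≡ 28² = 784 ≡ 42, 16^16 ≡ 42² = 1764 ≡ 15, 16^32 ≡ 15² = 225 ≡ 13. Since 33 = 32 + 1, 16^33 ≡ 13·16: 13·16 = 208 ≡ 49. So 16^33 ≡ 49 (mod 53).
Hence f⁻¹(16) = 49.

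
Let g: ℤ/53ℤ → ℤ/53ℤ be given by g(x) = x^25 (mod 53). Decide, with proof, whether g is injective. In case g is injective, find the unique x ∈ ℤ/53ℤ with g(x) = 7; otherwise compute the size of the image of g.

38

Since 53 is prime, the nonzero elements of ℤ/53ℤ form a cyclic group of order 52.
As gcd(25, 52) = 1, raising to the 25th power is a bijection on this group: if x_1^25 ≡ x_2^25 then (x_1x_2^{−1})^25 = 1, and the only element of order dividing gcd(25, 52) = 1 is 1, so x_1 = x_2.
With g(0) = 0 this makes g injective on all of ℤ/53ℤ, hence bijective (finite equal-size domain and codomain). In particular g is injective.
Since g is injective, we find the preimage of 7. The inverse of x ↦ x^25 on (ℤ/53ℤ)^× is x ↦ x^25, because 25·25 = 625 = 12·52 + 1 ≡ 1 (mod 52) and x^{52} = 1 for x ≠ 0 (Fermat). So g⁻¹(7) = 7^25 mod 53.
Repeated squaring mod 53: 7^1 ≡ 7, 7^2 ≡ 7² = 49, 7^4 ≡ 49² = 2401 ≡ 16, 7^8 ≡ 16² = 256 ≡ 44, 7^16 ≡ 44² = 1936 ≡ 28. Since 25 = 16 + 8 + 1, 7^25 ≡ 28·44·7: 28·44 = 1232 ≡ 13, then 13·7 = 91 ≡ 38. So 7^25 ≡ 38 (mod 53).
Hence g⁻¹(7) = 38.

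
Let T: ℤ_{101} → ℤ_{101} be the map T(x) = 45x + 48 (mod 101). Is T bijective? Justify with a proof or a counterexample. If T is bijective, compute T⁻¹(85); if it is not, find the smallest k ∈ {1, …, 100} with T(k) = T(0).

Recall that injectivity means: for all u, v in the domain, T(u) = T(v) implies u = v.
Suppose T(u) = T(v) in ℤ_{101}. Then 45u + 48 ≡ 45v + 48 (mod 101), thus 45(u − v) ≡ 0 (mod 101).
Since gcd(45, 101) = 1, 45 is invertible modulo 101, so u − v ≡ 0 (mod 101), i.e. u = v.
We now compute 45⁻¹ mod 101 explicitly. Euclid's algorithm: 101 = 2·45 + 11, 45 = 4·11 + 1; back-substituting gives 1 = 9·45 − 4·101, so 45⁻¹ ≡ 9 (mod 101).
Then y ↦ 9(y − 48) is a two-sided inverse to T, so every y ∈ ℤ_{101} has a preimage.
Therefore T is bijective.
Since T is bijective, we find T⁻¹(85): we need 45x ≡ 85 − 48 ≡ 37 (mod 101). Using 45⁻¹ = 9: x ≡ 9·37 = 333 = 3·101 + 30, so x = 30.
Check: T(30) = 45·30 + 48 = 1398 = 13·101 + 85 ≡ 85 (mod 101).

30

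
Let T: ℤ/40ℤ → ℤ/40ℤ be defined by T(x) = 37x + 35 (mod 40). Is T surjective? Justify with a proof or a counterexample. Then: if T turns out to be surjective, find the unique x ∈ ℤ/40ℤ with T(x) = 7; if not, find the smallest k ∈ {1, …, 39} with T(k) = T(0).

Recall: surjectivity means every element of the codomain has a preimage under T.
Since gcd(37, 40) = 1, 37 is invertible modulo 40. Euclid's algorithm: 40 = 1·37 + 3, 37 = 12·3 + 1; back-substituting gives 1 = 13·37 − 12·40, so 37⁻¹ ≡ 13 (mod 40).
For any y ∈ ℤ/40ℤ, x = 13(y − 35) mod 40 satisfies T(x) = 37·13(y − 35) + 35 ≡ y (since 37·13 ≡ 1 mod 40). So every y has a preimage.
Therefore T is surjective.
Since T is surjective, we find T⁻¹(7): we need 37x ≡ 7 − 35 ≡ 12 (mod 40). Using 37⁻¹ = 13: x ≡ 13·12 = 156 = 3·40 + 36, so x = 36.
Check: T(36) = 37·36 + 35 = 1367 = 34·40 + 7 ≡ 7 (mod 40).

36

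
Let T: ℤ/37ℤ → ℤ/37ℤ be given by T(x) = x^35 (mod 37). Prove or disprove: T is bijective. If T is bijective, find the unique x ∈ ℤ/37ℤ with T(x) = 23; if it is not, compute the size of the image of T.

Since 37 is prime, the nonzero elements of ℤ/37ℤ form a cyclic group of order 36.
As gcd(35, 36) = 1, raising to the 35th power is a bijection on this group: if x_1^35 ≡ x_2^35 then (x_1x_2^{−1})^35 = 1, and the only element of order dividing gcd(35, 36) = 1 is 1, so x_1 = x_2.
With T(0) = 0 this makes T injective on all of ℤ/37ℤ, hence bijective (finite equal-size domain and codomain). In particular T is bijective.
Since T is bijective, we find the preimage of 23. The inverse of x ↦ x^35 on (ℤ/37ℤ)^× is x ↦ x^35, because 35·35 = 1225 = 34·36 + 1 ≡ 1 (mod 36) and x^{36} = 1 for x ≠ 0 (Fermat). So T⁻¹(23) = 23^35 mod 37.
Repeated squaring mod 37: 23^1 ≡ 23, 23^2 ≡ 23² = 529 ≡ 11, 23^4 ≡ 11² = 121 ≡ 10, 23^8 ≡ 10² = 100 ≡ 26, 23^16 ≡ 26² = 676 ≡ 10, 23^32 ≡ 10² = 100 ≡ 26. Since 35 = 32 + 2 + 1, 23^35 ≡ 26·11·23: 26·11 = 286 ≡ 27, then 27·23 = 621 ≡ 29. So 23^35 ≡ 29 (mod 37).
Hence T⁻¹(23) = 29.

29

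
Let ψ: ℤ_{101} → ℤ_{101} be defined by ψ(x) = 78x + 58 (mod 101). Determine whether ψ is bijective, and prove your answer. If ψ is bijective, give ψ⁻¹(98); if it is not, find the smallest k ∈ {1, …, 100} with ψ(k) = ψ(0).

29

Suppose ψ(s) = ψ(t) in ℤ_{101}. Then 78s + 58 ≡ 78t + 58 (mod 101), hence 78(s − t) ≡ 0 (mod 101).
Since gcd(78, 101) = 1, 78 is invertible modulo 101, hence s − t ≡ 0 (mod 101), i.e. s = t.
We now compute 78⁻¹ mod 101 explicitly. Euclid's algorithm: 101 = 1·78 + 23, 78 = 3·23 + 9, 23 = 2·9 + 5, 9 = 1·5 + 4, 5 = 1·4 + 1; back-substituting gives 1 = 79·78 − 61·101, so 78⁻¹ ≡ 79 (mod 101).
For any y ∈ ℤ_{101}, x = 79(y − 58) mod 101 satisfies ψ(x) = 78·79(y − 58) + 58 ≡ y (since 78·79 ≡ 1 mod 101). So every y has a preimage.
Thus ψ is bijective.
Since ψ is bijective, we find ψ⁻¹(98): we need 78x ≡ 98 − 58 ≡ 40 (mod 101). Using 78⁻¹ = 79: x ≡ 79·40 = 3160 = 31·101 + 29, so x = 29.
Check: ψ(29) = 78·29 + 58 = 2320 = 22·101 + 98 ≡ 98 (mod 101).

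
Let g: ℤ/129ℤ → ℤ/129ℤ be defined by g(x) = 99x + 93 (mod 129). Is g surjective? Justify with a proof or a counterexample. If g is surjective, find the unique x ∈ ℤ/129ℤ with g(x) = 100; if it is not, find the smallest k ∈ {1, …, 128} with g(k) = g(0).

43

Since gcd(99, 129) = 3, we have 99x ≡ 0 (mod 3) for all x, so g(x) ≡ 0 (mod 3).
But 1 ≢ 0 (mod 3), so 1 ∈ ℤ/129ℤ has no preimage. Thus g is not surjective.
Since g is not surjective, we find the least positive k with g(k) = g(0): this means 99k ≡ 0 (mod 129), i.e. 129 ∣ 99k. Since gcd(99, 129) = 3, dividing through by 3 this holds exactly when 43 ∣ 33k, and as gcd(33, 43) = 1, exactly when 43 ∣ k.
The smallest positive such k is 43.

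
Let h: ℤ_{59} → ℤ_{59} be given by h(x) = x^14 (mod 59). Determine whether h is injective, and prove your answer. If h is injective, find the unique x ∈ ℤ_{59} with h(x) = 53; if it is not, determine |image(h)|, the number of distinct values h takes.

h(29): Repeated squaring mod 59: 29^1 ≡ 29, 29^2 ≡ 29² = 841 ≡ 15, 29^4 ≡ 15² = 225 ≡ 48, 29^8 ≡ 48² = 2304 ≡ 3. Since 14 = 8 + 4 + 2, 29^14 ≡ 3·48·15: 3·48 = 144 ≡ 26, then 26·15 = 390 ≡ 36. So 29^14 ≡ 36 (mod 59).
h(30): Repeated squaring mod 59: 30^1 ≡ 30, 30^2 ≡ 30² = 900 ≡ 15, 30^4 ≡ 15² = 225 ≡ 48, 30^8 ≡ 48² = 2304 ≡ 3. Since 14 = 8 + 4 + 2, 30^14 ≡ 3·48·15: 3·48 = 144 ≡ 26, then 26·15 = 390 ≡ 36. So 30^14 ≡ 36 (mod 59).
So h(29) = h(30) = 36 while 29 ≠ 30, thus h is not injective.
Since h is not injective, we determine |image(h)|. Computing x^14 mod 59 for each x (by repeated squaring, reducing mod 59 at every step), the values h(0), h(1), …, h(58) are: 0, 1, 41, 16, 29, 22, 7, 28, 9, 20, 17, 4, 51, 3, 27, 57, 15, 19, 53, 21, 48, 35, 46, 49, 26, 12, 5, 25, 45, 36, 36, 45, 25, 5, 12, 26, 49, 46, 35, 48, 21, 53, 19, 15, 57, 27, 3, 51, 4, 17, 20, 9, 28, 7, 22, 29, 16, 41, 1.
The distinct values are {0, 1, 3, 4, 5, 7, 9, 12, 15, 16, 17, 19, 20, 21, 22, 25, 26, 27, 28, 29, 35, 36, 41, 45, 46, 48, 49, 51, 53, 57}; there are 30 of them.

30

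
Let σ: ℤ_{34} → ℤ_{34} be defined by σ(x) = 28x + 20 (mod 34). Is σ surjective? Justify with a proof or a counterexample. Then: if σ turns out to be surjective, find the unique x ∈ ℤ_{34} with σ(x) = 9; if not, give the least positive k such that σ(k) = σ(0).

Since gcd(28, 34) = 2, we have 28x ≡ 0 (mod 2) for all x, so σ(x) ≡ 0 (mod 2).
But 1 ≢ 0 (mod 2), so 1 ∈ ℤ_{34} has no preimage. So σ is not surjective.
Since σ is not surjective, we find the least positive k with σ(k) = σ(0): this means 28k ≡ 0 (mod 34), i.e. 34 ∣ 28k. Since gcd(28, 34) = 2, dividing through by 2 this holds exactly when 17 ∣ 14k, and as gcd(14, 17) = 1, exactly when 17 ∣ k.
The smallest positive such k is 17.

17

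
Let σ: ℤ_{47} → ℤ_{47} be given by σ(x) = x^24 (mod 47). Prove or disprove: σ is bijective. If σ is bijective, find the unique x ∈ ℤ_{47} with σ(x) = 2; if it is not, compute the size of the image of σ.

24

σ(23): Repeated squaring mod 47: 23^1 ≡ 23, 23^2 ≡ 23² = 529 ≡ 12, 23^4 ≡ 12² = 144 ≡ 3, 23^8 ≡ 3² = 9, 23^16 ≡ 9² = 81 ≡ 34. Since 24 = 16 + 8, 23^24 ≡ 34·9: 34·9 = 306 ≡ 24. So 23^24 ≡ 24 (mod 47).
σ(24): Repeated squaring mod 47: 24^1 ≡ 24, 24^2 ≡ 24² = 576 ≡ 12, 24^4 ≡ 12² = 144 ≡ 3, 24^8 ≡ 3² = 9, 24^16 ≡ 9² = 81 ≡ 34. Since 24 = 16 + 8, 24^24 ≡ 34·9: 34·9 = 306 ≡ 24. So 24^24 ≡ 24 (mod 47).
So σ(23) = σ(24) = 24 while 23 ≠ 24, thus σ is not injective, hence not bijective.
Since σ is not bijective, we determine |image(σ)|. Computing x^24 mod 47 for each x (by repeated squaring, reducing mod 47 at every step), the values σ(0), σ(1), …, σ(46) are: 0, 1, 2, 3, 4, 42, 6, 7, 8, 9, 37, 36, 12, 34, 14, 32, 16, 17, 18, 28, 27, 21, 25, 24, 24, 25, 21, 27, 28, 18, 17, 16, 32, 14, 34, 12, 36, 37, 9, 8, 7, 6, 42, 4, 3, 2, 1.
The distinct values are {0, 1, 2, 3, 4, 6, 7, 8, 9, 12, 14, 16, 17, 18, 21, 24, 25, 27, 28, 32, 34, 36, 37, 42}; there are 24 of them.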